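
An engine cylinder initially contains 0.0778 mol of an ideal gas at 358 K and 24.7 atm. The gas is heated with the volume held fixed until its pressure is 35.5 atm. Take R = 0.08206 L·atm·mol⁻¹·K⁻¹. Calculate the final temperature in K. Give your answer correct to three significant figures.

From PV = nRT: V₁ = nRT₁/P₁ = 0.09253 L.
Isochoric, so P/T is constant: V₂ = V₁; T₂ = T₁·(P₂/P₁) = 514.5 K.

T₂ ≈ 515 K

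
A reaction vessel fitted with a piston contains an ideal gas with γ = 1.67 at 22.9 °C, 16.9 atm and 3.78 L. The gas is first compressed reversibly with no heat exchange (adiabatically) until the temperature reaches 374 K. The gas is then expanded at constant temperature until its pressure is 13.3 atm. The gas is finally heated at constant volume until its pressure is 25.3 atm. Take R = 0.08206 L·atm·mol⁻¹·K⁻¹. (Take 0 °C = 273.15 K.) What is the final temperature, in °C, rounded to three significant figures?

T₄ ≈ 438 °C

Convert: T₁ = 296.0 K.
Adiabatic (γ = 1.67), T V^(γ−1) and P V^γ constant: P₂ = P₁·(T₂/T₁)^(γ/(γ−1)) = 30.26 atm; V₂ = V₁·(T₁/T₂)^(1/(γ−1)) = 2.667 L.
Isothermal, so P V is constant: T₃ = T₂; V₃ = V₂·(P₂/P₃) = 6.068 L.
V constant ⇒ P ∝ T: V₄ = V₃; T₄ = T₃·(P₄/P₃) = 711.4 K.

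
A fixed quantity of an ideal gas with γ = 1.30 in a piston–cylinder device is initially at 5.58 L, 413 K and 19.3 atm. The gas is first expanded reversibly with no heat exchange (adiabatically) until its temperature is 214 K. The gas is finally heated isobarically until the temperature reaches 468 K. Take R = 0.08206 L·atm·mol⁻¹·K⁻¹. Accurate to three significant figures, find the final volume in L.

V₃ ≈ 109 L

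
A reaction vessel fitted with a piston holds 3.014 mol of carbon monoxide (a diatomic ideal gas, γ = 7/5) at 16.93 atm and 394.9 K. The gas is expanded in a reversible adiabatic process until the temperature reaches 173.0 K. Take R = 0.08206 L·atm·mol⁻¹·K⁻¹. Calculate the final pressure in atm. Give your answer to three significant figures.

P₂ ≈ 0.942 atm

From PV = nRT: V₁ = nRT₁/P₁ = 5.769 L.
Adiabatic (γ = 7/5), T V^(γ−1) and P V^γ constant: P₂ = P₁·(T₂/T₁)^(γ/(γ−1)) = 0.9421 atm; V₂ = V₁·(T₁/T₂)^(1/(γ−1)) = 45.42 L.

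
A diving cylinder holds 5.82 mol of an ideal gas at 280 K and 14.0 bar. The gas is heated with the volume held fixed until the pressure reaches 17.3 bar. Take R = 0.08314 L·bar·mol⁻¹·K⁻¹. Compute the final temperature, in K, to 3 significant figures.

From PV = nRT: V₁ = nRT₁/P₁ = 9.677 L.
Isochoric, so P/T is constant: V₂ = V₁; T₂ = T₁·(P₂/P₁) = 346.0 K.

T₂ ≈ 346 K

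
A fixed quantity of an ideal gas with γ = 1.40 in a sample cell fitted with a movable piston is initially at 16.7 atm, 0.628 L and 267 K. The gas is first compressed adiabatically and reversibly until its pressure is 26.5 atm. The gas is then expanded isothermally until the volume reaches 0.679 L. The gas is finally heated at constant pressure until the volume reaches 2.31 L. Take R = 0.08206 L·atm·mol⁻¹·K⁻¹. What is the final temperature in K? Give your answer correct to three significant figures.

T₄ ≈ 1.04e+03 K

Adiabatic (γ = 1.40), T V^(γ−1) and P V^γ constant: T₂ = T₁·(P₂/P₁)^((γ−1)/γ) = 304.7 K; V₂ = V₁·(P₁/P₂)^(1/γ) = 0.4516 L.
Isothermal, so P V is constant: T₃ = T₂; P₃ = P₂·(V₂/V₃) = 17.62 atm.
Isobaric, so V/T is constant: P₄ = P₃; T₄ = T₃·(V₄/V₃) = 1036 K.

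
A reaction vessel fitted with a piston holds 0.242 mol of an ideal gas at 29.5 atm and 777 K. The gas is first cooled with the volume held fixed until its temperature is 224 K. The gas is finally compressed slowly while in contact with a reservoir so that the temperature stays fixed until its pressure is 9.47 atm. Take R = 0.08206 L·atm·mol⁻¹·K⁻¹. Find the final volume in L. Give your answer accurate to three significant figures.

V₃ ≈ 0.470 L

From PV = nRT: V₁ = nRT₁/P₁ = 0.5231 L.
Isochoric, so P/T is constant: V₂ = V₁; P₂ = P₁·(T₂/T₁) = 8.505 atm.
Isothermal, so P V is constant: T₃ = T₂; V₃ = V₂·(P₂/P₃) = 0.4697 L.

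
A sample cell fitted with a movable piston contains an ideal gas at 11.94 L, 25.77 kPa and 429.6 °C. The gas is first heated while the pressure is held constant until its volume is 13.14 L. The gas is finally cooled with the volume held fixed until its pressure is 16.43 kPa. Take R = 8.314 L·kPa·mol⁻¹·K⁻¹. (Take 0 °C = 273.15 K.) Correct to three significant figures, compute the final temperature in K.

T₃ ≈ 493 K

Convert: T₁ = 702.8 K.
P constant ⇒ V ∝ T: P₂ = P₁; T₂ = T₁·(V₂/V₁) = 773.4 K.
Isochoric, so P/T is constant: V₃ = V₂; T₃ = T₂·(P₃/P₂) = 493.1 K.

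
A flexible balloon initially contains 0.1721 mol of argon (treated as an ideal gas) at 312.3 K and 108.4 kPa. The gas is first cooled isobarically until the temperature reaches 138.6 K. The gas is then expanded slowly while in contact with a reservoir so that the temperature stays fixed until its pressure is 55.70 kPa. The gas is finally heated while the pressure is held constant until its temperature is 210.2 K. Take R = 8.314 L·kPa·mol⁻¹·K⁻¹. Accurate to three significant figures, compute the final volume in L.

V₄ ≈ 5.40 L

From PV = nRT: V₁ = nRT₁/P₁ = 4.122 L.
P constant ⇒ V ∝ T: P₂ = P₁; V₂ = V₁·(T₂/T₁) = 1.829 L.
Isothermal, so P V is constant: T₃ = T₂; V₃ = V₂·(P₂/P₃) = 3.560 L.
P constant ⇒ V ∝ T: P₄ = P₃; V₄ = V₃·(T₄/T₃) = 5.400 L.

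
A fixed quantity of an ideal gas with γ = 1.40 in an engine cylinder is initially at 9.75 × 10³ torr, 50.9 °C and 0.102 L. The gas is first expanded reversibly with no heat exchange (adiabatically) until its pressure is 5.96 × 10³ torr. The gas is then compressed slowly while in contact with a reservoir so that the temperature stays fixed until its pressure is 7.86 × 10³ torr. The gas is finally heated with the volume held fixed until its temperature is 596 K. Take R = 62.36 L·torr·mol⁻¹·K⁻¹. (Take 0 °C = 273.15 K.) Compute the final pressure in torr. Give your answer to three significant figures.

P₄ ≈ 1.66e+04 torr

Convert: T₁ = 324.0 K.
Reversible adiabatic, γ = 1.40: T₂ = T₁·(P₂/P₁)^((γ−1)/γ) = 281.5 K; V₂ = V₁·(P₁/P₂)^(1/γ) = 0.1450 L.
Isothermal, so P V is constant: T₃ = T₂; V₃ = V₂·(P₂/P₃) = 0.1099 L.
V constant ⇒ P ∝ T: V₄ = V₃; P₄ = P₃·(T₄/T₃) = 1.664e+04 torr.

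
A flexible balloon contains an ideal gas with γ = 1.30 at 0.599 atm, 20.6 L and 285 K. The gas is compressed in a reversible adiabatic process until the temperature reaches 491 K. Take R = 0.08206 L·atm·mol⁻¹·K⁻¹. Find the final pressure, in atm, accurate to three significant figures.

P₂ ≈ 6.33 atm

Adiabatic (γ = 1.30), T V^(γ−1) and P V^γ constant: P₂ = P₁·(T₂/T₁)^(γ/(γ−1)) = 6.326 atm; V₂ = V₁·(T₁/T₂)^(1/(γ−1)) = 3.361 L.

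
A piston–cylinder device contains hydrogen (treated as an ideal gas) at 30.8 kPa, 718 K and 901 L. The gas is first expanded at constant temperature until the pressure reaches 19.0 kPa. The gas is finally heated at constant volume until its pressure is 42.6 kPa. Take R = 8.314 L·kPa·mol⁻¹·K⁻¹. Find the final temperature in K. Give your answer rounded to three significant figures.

Isothermal, so P V is constant: T₂ = T₁; V₂ = V₁·(P₁/P₂) = 1461 L.
V constant ⇒ P ∝ T: V₃ = V₂; T₃ = T₂·(P₃/P₂) = 1610 K.

T₃ ≈ 1.61e+03 K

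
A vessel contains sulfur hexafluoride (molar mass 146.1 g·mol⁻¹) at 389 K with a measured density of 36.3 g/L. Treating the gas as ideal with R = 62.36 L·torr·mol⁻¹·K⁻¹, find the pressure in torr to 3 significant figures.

ρ = PM/(RT) ⇒ P = ρRT/M = (36.3 × 62.36 × 389.0) / 146.1

P ≈ 6.03e+03 torr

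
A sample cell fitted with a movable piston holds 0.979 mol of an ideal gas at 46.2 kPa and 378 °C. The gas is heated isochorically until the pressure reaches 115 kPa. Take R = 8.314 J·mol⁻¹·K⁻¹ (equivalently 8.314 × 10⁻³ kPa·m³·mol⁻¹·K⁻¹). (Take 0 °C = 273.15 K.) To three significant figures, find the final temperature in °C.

Convert: T₁ = 651.1 K.
From PV = nRT: V₁ = nRT₁/P₁ = 0.1147 m³.
Isochoric, so P/T is constant: V₂ = V₁; T₂ = T₁·(P₂/P₁) = 1621 K.

T₂ ≈ 1.35e+03 °C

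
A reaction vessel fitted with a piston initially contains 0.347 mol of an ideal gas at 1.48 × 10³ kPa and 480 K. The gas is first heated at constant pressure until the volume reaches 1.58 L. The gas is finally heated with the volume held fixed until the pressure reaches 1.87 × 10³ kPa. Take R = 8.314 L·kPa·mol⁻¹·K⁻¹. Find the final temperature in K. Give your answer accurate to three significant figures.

From PV = nRT: V₁ = nRT₁/P₁ = 0.9357 L.
P constant ⇒ V ∝ T: P₂ = P₁; T₂ = T₁·(V₂/V₁) = 810.5 K.
V constant ⇒ P ∝ T: V₃ = V₂; T₃ = T₂·(P₃/P₂) = 1024 K.

T₃ ≈ 1.02e+03 K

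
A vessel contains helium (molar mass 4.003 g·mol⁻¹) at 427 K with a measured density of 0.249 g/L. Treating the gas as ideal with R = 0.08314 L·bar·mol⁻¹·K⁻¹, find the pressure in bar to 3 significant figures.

P ≈ 2.21 bar

ρ = PM/(RT) ⇒ P = ρRT/M = (0.249 × 0.08314 × 427.0) / 4.003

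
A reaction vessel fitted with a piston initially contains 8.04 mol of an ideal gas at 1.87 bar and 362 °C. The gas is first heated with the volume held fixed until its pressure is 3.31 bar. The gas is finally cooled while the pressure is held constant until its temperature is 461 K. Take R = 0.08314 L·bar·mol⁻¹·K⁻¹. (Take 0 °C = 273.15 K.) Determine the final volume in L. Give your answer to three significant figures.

Convert: T₁ = 635.1 K.
From PV = nRT: V₁ = nRT₁/P₁ = 227.0 L.
V constant ⇒ P ∝ T: V₂ = V₁; T₂ = T₁·(P₂/P₁) = 1124 K.
P constant ⇒ V ∝ T: P₃ = P₂; V₃ = V₂·(T₃/T₂) = 93.10 L.

V₃ ≈ 93.1 L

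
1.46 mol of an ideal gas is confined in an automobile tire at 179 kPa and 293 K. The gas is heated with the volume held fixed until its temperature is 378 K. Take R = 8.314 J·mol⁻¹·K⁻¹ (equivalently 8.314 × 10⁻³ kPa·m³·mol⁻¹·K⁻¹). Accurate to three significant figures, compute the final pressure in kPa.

P₂ ≈ 231 kPa

From PV = nRT: V₁ = nRT₁/P₁ = 0.01987 m³.
V constant ⇒ P ∝ T: V₂ = V₁; P₂ = P₁·(T₂/T₁) = 230.9 kPa.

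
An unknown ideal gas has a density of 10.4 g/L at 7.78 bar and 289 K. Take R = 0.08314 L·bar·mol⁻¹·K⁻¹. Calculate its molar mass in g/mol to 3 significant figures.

M ≈ 32.1 g/mol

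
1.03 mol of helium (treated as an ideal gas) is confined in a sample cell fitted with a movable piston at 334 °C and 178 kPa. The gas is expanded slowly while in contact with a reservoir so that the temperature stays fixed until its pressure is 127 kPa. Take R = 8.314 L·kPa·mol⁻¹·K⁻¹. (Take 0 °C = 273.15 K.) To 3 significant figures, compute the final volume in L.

Convert: T₁ = 607.1 K.
From PV = nRT: V₁ = nRT₁/P₁ = 29.21 L.
Isothermal, so P V is constant: T₂ = T₁; V₂ = V₁·(P₁/P₂) = 40.94 L.

V₂ ≈ 40.9 L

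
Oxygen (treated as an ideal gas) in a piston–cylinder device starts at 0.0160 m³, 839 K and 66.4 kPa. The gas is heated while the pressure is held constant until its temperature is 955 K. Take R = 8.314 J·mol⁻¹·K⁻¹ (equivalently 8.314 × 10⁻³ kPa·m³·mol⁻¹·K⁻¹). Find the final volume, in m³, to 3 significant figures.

V₂ ≈ 0.0182 m³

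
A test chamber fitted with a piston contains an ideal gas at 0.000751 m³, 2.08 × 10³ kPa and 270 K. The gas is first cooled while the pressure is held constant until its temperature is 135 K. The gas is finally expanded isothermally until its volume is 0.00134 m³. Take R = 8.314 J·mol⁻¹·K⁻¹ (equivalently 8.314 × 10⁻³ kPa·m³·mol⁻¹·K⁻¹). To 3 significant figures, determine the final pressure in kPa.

P₃ ≈ 583 kPa

P constant ⇒ V ∝ T: P₂ = P₁; V₂ = V₁·(T₂/T₁) = 0.0003755 m³.
T constant ⇒ Boyle's law P V = const: T₃ = T₂; P₃ = P₂·(V₂/V₃) = 582.9 kPa.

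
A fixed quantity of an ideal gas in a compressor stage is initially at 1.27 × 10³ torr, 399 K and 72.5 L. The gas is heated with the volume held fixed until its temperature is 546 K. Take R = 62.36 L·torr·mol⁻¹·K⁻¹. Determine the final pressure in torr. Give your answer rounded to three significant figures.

V constant ⇒ P ∝ T: V₂ = V₁; P₂ = P₁·(T₂/T₁) = 1738 torr.

P₂ ≈ 1.74e+03 torr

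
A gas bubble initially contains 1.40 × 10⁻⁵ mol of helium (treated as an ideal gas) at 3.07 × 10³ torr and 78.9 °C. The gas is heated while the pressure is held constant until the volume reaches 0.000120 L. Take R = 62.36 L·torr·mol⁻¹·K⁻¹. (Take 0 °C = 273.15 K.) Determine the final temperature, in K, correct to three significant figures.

T₂ ≈ 422 K

Convert: T₁ = 352.0 K.
From PV = nRT: V₁ = nRT₁/P₁ = 0.0001001 L.
Isobaric, so V/T is constant: P₂ = P₁; T₂ = T₁·(V₂/V₁) = 422.0 K.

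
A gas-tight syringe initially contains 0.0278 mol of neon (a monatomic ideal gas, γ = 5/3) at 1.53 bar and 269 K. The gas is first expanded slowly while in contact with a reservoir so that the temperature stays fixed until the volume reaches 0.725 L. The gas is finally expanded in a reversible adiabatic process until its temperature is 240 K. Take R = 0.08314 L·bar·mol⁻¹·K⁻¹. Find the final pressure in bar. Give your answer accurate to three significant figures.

P₃ ≈ 0.645 bar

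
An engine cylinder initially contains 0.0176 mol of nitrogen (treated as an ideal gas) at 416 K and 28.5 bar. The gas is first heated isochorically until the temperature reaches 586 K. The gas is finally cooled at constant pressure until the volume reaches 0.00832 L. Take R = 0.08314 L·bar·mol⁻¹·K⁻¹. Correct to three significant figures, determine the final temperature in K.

T₃ ≈ 228 K

From PV = nRT: V₁ = nRT₁/P₁ = 0.02136 L.
Isochoric, so P/T is constant: V₂ = V₁; P₂ = P₁·(T₂/T₁) = 40.15 bar.
Isobaric, so V/T is constant: P₃ = P₂; T₃ = T₂·(V₃/V₂) = 228.3 K.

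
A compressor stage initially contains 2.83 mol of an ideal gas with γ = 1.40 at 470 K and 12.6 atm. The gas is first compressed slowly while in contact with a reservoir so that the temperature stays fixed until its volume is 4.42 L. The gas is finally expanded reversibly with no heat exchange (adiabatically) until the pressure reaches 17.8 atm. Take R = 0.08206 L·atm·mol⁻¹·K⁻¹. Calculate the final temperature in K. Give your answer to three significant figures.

T₃ ≈ 428 K

From PV = nRT: V₁ = nRT₁/P₁ = 8.663 L.
Isothermal, so P V is constant: T₂ = T₁; P₂ = P₁·(V₁/V₂) = 24.69 atm.
Reversible adiabatic, γ = 1.40: T₃ = T₂·(P₃/P₂)^((γ−1)/γ) = 428.0 K; V₃ = V₂·(P₂/P₃)^(1/γ) = 5.584 L.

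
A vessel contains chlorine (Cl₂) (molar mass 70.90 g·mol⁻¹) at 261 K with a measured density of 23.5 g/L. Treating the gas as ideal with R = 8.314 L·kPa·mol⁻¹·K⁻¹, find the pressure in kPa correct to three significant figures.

P ≈ 719 kPa

ρ = PM/(RT) ⇒ P = ρRT/M = (23.5 × 8.314 × 261.0) / 70.90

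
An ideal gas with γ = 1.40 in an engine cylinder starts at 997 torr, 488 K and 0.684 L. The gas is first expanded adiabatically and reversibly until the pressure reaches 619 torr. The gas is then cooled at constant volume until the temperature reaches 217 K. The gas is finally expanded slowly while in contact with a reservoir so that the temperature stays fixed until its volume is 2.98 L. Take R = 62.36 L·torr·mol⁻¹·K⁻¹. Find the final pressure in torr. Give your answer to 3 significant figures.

P₄ ≈ 102 torr

Adiabatic (γ = 1.40), T V^(γ−1) and P V^γ constant: T₂ = T₁·(P₂/P₁)^((γ−1)/γ) = 425.9 K; V₂ = V₁·(P₁/P₂)^(1/γ) = 0.9614 L.
Isochoric, so P/T is constant: V₃ = V₂; P₃ = P₂·(T₃/T₂) = 315.4 torr.
Isothermal, so P V is constant: T₄ = T₃; P₄ = P₃·(V₃/V₄) = 101.8 torr.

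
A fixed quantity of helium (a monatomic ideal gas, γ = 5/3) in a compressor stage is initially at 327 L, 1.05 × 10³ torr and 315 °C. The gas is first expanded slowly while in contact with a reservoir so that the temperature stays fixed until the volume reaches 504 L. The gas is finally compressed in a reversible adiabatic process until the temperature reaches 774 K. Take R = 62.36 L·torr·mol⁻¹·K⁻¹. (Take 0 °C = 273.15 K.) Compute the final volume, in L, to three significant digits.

V₃ ≈ 334 L

Convert: T₁ = 588.1 K.
Isothermal, so P V is constant: T₂ = T₁; P₂ = P₁·(V₁/V₂) = 681.2 torr.
Reversible adiabatic, γ = 5/3: P₃ = P₂·(T₃/T₂)^(γ/(γ−1)) = 1353 torr; V₃ = V₂·(T₂/T₃)^(1/(γ−1)) = 333.8 L.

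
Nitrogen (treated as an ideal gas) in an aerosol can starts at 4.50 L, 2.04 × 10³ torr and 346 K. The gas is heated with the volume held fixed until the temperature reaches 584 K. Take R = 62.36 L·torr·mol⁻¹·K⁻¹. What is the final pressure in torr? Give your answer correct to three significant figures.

P₂ ≈ 3.44e+03 torr

Isochoric, so P/T is constant: V₂ = V₁; P₂ = P₁·(T₂/T₁) = 3443 torr.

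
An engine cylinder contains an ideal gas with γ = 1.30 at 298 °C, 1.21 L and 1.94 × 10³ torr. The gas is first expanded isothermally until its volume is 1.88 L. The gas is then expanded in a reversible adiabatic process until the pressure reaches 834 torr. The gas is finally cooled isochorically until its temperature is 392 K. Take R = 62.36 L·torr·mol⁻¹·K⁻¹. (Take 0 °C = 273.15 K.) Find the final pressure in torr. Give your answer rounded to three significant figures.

Convert: T₁ = 571.1 K.
Isothermal, so P V is constant: T₂ = T₁; P₂ = P₁·(V₁/V₂) = 1249 torr.
Adiabatic (γ = 1.30), T V^(γ−1) and P V^γ constant: T₃ = T₂·(P₃/P₂)^((γ−1)/γ) = 520.4 K; V₃ = V₂·(P₂/P₃)^(1/γ) = 2.564 L.
Isochoric, so P/T is constant: V₄ = V₃; P₄ = P₃·(T₄/T₃) = 628.3 torr.

P₄ ≈ 628 torr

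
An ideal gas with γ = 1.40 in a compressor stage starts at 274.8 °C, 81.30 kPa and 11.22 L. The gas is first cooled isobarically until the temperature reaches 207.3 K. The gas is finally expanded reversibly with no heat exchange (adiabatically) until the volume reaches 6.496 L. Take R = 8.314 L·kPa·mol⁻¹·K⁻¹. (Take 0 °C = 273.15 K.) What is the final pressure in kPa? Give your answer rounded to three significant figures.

P₃ ≈ 44.8 kPa

Convert: T₁ = 548.0 K.
P constant ⇒ V ∝ T: P₂ = P₁; V₂ = V₁·(T₂/T₁) = 4.245 L.
Adiabatic (γ = 1.40), T V^(γ−1) and P V^γ constant: T₃ = T₂·(V₂/V₃)^(γ−1) = 174.9 K; P₃ = P₂·(V₂/V₃)^γ = 44.81 kPa.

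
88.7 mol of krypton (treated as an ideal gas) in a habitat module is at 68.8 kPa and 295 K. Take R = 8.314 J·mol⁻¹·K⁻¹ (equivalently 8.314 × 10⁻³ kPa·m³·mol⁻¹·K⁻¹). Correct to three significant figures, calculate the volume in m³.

PV = nRT ⇒ V = nRT/P = (88.7 × 8.314 × 10⁻³ × 295) / 68.8

V ≈ 3.16 m³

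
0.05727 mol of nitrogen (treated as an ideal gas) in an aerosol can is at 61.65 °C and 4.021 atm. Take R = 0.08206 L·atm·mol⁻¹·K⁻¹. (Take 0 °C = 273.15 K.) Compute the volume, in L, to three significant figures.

V ≈ 0.391 L

Convert: T = 334.80 K.
PV = nRT ⇒ V = nRT/P = (0.05727 × 0.08206 × 334.80) / 4.021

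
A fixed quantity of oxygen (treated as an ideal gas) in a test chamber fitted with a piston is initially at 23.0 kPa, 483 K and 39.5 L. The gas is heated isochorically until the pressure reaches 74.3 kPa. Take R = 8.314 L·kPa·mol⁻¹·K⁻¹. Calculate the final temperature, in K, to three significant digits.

Isochoric, so P/T is constant: V₂ = V₁; T₂ = T₁·(P₂/P₁) = 1560 K.

T₂ ≈ 1.56e+03 K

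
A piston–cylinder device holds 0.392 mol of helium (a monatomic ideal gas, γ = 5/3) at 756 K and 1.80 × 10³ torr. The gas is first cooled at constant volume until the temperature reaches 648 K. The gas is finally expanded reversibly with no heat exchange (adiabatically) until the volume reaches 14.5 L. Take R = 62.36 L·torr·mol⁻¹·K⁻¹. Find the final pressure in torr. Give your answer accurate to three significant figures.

P₃ ≈ 868 torr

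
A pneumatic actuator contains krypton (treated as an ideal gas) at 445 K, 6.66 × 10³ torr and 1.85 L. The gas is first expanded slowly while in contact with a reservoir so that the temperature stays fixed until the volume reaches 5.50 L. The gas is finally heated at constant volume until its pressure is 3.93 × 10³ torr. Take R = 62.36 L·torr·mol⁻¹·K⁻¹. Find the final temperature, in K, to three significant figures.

T₃ ≈ 781 K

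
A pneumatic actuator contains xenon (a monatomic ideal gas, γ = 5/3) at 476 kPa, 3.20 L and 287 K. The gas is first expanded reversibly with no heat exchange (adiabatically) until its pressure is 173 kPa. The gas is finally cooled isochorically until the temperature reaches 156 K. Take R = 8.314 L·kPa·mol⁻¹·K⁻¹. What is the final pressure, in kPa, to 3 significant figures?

P₃ ≈ 141 kPa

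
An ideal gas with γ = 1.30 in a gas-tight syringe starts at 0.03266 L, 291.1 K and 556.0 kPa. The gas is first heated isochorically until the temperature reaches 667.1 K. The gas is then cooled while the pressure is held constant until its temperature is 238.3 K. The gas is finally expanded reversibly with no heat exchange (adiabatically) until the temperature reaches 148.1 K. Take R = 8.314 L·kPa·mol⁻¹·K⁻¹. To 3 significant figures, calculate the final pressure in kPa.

V constant ⇒ P ∝ T: V₂ = V₁; P₂ = P₁·(T₂/T₁) = 1274 kPa.
P constant ⇒ V ∝ T: P₃ = P₂; V₃ = V₂·(T₃/T₂) = 0.01167 L.
Adiabatic (γ = 1.30), T V^(γ−1) and P V^γ constant: P₄ = P₃·(T₄/T₃)^(γ/(γ−1)) = 162.2 kPa; V₄ = V₃·(T₃/T₄)^(1/(γ−1)) = 0.05695 L.

P₄ ≈ 162 kPa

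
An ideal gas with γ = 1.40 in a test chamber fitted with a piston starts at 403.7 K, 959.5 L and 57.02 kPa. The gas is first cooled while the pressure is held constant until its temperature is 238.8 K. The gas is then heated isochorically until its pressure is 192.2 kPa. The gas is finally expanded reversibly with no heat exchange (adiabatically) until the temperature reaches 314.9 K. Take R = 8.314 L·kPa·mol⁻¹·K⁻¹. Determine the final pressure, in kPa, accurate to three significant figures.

Isobaric, so V/T is constant: P₂ = P₁; V₂ = V₁·(T₂/T₁) = 567.6 L.
Isochoric, so P/T is constant: V₃ = V₂; T₃ = T₂·(P₃/P₂) = 804.9 K.
Reversible adiabatic, γ = 1.40: P₄ = P₃·(T₄/T₃)^(γ/(γ−1)) = 7.198 kPa; V₄ = V₃·(T₃/T₄)^(1/(γ−1)) = 5929 L.

P₄ ≈ 7.20 kPa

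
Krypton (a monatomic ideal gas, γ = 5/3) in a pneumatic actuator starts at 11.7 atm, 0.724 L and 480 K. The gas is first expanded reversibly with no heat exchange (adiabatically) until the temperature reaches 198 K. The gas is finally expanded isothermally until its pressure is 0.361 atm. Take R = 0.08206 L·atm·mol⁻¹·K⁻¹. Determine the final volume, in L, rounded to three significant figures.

V₃ ≈ 9.68 L

Reversible adiabatic, γ = 5/3: P₂ = P₁·(T₂/T₁)^(γ/(γ−1)) = 1.279 atm; V₂ = V₁·(T₁/T₂)^(1/(γ−1)) = 2.733 L.
Isothermal, so P V is constant: T₃ = T₂; V₃ = V₂·(P₂/P₃) = 9.679 L.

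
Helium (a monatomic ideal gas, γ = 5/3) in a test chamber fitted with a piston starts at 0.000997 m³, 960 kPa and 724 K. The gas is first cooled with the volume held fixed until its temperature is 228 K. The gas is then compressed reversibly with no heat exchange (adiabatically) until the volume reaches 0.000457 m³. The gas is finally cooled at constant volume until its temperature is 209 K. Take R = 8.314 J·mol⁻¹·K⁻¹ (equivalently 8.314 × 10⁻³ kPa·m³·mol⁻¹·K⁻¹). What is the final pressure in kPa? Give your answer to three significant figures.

P₄ ≈ 605 kPa

Isochoric, so P/T is constant: V₂ = V₁; P₂ = P₁·(T₂/T₁) = 302.3 kPa.
Reversible adiabatic, γ = 5/3: T₃ = T₂·(V₂/V₃)^(γ−1) = 383.5 K; P₃ = P₂·(V₂/V₃)^γ = 1109 kPa.
Isochoric, so P/T is constant: V₄ = V₃; P₄ = P₃·(T₄/T₃) = 604.6 kPa.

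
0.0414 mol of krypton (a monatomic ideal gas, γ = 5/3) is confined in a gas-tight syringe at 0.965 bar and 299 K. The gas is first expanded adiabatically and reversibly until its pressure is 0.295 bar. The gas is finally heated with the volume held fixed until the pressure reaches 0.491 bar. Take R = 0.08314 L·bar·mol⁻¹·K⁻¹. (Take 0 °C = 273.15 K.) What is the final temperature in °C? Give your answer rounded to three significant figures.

T₃ ≈ 36.6 °C

From PV = nRT: V₁ = nRT₁/P₁ = 1.066 L.
Reversible adiabatic, γ = 5/3: T₂ = T₁·(P₂/P₁)^((γ−1)/γ) = 186.1 K; V₂ = V₁·(P₁/P₂)^(1/γ) = 2.172 L.
V constant ⇒ P ∝ T: V₃ = V₂; T₃ = T₂·(P₃/P₂) = 309.8 K.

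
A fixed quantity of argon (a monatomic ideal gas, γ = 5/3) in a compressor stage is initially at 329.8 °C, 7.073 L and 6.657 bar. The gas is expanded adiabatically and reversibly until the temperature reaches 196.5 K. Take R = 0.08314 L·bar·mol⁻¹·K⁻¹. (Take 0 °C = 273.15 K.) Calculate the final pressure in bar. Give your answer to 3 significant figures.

P₂ ≈ 0.404 bar

Convert: T₁ = 603.0 K.
Adiabatic (γ = 5/3), T V^(γ−1) and P V^γ constant: P₂ = P₁·(T₂/T₁)^(γ/(γ−1)) = 0.4036 bar; V₂ = V₁·(T₁/T₂)^(1/(γ−1)) = 38.02 L.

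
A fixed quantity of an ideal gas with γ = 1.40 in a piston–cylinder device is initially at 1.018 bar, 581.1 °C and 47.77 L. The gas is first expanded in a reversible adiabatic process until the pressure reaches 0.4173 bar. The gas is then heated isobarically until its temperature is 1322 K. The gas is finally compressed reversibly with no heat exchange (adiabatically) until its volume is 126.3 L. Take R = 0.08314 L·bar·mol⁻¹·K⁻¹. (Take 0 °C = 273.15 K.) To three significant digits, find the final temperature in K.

Convert: T₁ = 854.2 K.
Adiabatic (γ = 1.40), T V^(γ−1) and P V^γ constant: T₂ = T₁·(P₂/P₁)^((γ−1)/γ) = 662.1 K; V₂ = V₁·(P₁/P₂)^(1/γ) = 90.32 L.
Isobaric, so V/T is constant: P₃ = P₂; V₃ = V₂·(T₃/T₂) = 180.3 L.
Reversible adiabatic, γ = 1.40: T₄ = T₃·(V₃/V₄)^(γ−1) = 1524 K; P₄ = P₃·(V₃/V₄)^γ = 0.6871 bar.

T₄ ≈ 1.52e+03 K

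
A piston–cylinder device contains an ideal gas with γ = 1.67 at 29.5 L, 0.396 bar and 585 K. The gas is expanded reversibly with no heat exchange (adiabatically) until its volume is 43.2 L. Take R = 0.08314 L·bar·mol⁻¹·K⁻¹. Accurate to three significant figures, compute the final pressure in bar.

P₂ ≈ 0.209 bar

Adiabatic (γ = 1.67), T V^(γ−1) and P V^γ constant: T₂ = T₁·(V₁/V₂)^(γ−1) = 453.1 K; P₂ = P₁·(V₁/V₂)^γ = 0.2094 bar.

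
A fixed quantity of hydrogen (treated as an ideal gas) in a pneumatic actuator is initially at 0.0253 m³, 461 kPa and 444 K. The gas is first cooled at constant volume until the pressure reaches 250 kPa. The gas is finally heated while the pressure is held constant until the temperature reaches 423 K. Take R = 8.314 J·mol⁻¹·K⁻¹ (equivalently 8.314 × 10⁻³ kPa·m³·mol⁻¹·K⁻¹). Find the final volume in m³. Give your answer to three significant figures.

V₃ ≈ 0.0444 m³

V constant ⇒ P ∝ T: V₂ = V₁; T₂ = T₁·(P₂/P₁) = 240.8 K.
Isobaric, so V/T is constant: P₃ = P₂; V₃ = V₂·(T₃/T₂) = 0.04445 m³.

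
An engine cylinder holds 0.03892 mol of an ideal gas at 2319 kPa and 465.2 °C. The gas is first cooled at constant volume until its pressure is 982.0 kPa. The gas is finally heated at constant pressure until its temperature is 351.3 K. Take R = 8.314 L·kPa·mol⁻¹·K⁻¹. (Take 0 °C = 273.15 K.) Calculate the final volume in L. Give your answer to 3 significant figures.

V₃ ≈ 0.116 L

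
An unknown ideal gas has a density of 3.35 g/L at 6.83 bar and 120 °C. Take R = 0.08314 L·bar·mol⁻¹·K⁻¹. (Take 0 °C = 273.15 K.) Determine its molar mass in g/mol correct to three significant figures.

ρ = PM/(RT) ⇒ M = ρRT/P = (3.35 × 0.08314 × 393.1) / 6.83

M ≈ 16.0 g/mol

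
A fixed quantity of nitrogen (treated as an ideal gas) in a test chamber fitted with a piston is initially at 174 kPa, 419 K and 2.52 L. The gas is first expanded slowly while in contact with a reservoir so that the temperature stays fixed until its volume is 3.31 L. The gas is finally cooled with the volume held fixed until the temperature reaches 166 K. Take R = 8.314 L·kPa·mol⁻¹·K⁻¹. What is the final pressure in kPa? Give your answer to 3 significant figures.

P₃ ≈ 52.5 kPa

Isothermal, so P V is constant: T₂ = T₁; P₂ = P₁·(V₁/V₂) = 132.5 kPa.
V constant ⇒ P ∝ T: V₃ = V₂; P₃ = P₂·(T₃/T₂) = 52.48 kPa.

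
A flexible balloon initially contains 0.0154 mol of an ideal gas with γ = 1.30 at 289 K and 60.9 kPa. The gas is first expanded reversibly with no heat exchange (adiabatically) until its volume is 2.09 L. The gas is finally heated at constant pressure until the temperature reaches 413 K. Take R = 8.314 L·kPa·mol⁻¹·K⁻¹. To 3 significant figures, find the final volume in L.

From PV = nRT: V₁ = nRT₁/P₁ = 0.6076 L.
Adiabatic (γ = 1.30), T V^(γ−1) and P V^γ constant: T₂ = T₁·(V₁/V₂)^(γ−1) = 199.5 K; P₂ = P₁·(V₁/V₂)^γ = 12.22 kPa.
P constant ⇒ V ∝ T: P₃ = P₂; V₃ = V₂·(T₃/T₂) = 4.327 L.

V₃ ≈ 4.33 L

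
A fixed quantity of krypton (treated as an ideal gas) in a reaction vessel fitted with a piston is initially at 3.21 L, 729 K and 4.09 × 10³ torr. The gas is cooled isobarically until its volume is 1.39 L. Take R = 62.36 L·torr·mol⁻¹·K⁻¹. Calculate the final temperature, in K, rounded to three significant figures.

P constant ⇒ V ∝ T: P₂ = P₁; T₂ = T₁·(V₂/V₁) = 315.7 K.

T₂ ≈ 316 K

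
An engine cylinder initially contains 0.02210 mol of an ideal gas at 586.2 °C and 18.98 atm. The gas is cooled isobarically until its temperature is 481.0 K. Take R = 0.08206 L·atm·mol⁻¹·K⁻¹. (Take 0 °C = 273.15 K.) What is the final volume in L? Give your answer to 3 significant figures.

Convert: T₁ = 859.4 K.
From PV = nRT: V₁ = nRT₁/P₁ = 0.08211 L.
P constant ⇒ V ∝ T: P₂ = P₁; V₂ = V₁·(T₂/T₁) = 0.04596 L.

V₂ ≈ 0.0460 L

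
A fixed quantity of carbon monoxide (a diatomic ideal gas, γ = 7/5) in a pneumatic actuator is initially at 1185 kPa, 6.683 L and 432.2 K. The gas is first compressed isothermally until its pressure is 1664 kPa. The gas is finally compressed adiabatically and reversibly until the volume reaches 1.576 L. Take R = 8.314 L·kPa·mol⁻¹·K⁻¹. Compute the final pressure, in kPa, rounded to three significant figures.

P₃ ≈ 7.82e+03 kPa

Isothermal, so P V is constant: T₂ = T₁; V₂ = V₁·(P₁/P₂) = 4.759 L.
Adiabatic (γ = 7/5), T V^(γ−1) and P V^γ constant: T₃ = T₂·(V₂/V₃)^(γ−1) = 672.5 K; P₃ = P₂·(V₂/V₃)^γ = 7819 kPa.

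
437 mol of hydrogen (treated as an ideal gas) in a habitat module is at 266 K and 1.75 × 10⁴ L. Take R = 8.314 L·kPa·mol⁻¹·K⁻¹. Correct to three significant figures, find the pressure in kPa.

P ≈ 55.2 kPa

PV = nRT ⇒ P = nRT/V = (437 × 8.314 × 266) / 1.75e+04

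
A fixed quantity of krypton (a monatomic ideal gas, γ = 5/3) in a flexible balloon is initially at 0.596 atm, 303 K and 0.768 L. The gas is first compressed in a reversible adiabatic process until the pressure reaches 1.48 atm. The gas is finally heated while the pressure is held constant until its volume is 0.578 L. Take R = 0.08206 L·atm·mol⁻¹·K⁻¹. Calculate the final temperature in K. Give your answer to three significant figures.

Adiabatic (γ = 5/3), T V^(γ−1) and P V^γ constant: T₂ = T₁·(P₂/P₁)^((γ−1)/γ) = 436.0 K; V₂ = V₁·(P₁/P₂)^(1/γ) = 0.4450 L.
Isobaric, so V/T is constant: P₃ = P₂; T₃ = T₂·(V₃/V₂) = 566.3 K.

T₃ ≈ 566 K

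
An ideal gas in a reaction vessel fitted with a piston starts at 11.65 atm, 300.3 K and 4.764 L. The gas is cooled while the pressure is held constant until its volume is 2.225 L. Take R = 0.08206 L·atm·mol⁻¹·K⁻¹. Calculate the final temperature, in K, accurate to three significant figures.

T₂ ≈ 140 K

P constant ⇒ V ∝ T: P₂ = P₁; T₂ = T₁·(V₂/V₁) = 140.3 K.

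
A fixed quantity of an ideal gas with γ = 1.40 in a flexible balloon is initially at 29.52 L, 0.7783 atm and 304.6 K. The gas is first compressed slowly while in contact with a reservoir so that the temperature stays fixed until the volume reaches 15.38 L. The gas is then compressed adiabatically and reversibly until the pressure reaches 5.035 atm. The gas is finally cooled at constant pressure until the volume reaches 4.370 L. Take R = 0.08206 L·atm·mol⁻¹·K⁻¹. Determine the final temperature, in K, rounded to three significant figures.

T₄ ≈ 292 K

Isothermal, so P V is constant: T₂ = T₁; P₂ = P₁·(V₁/V₂) = 1.494 atm.
Adiabatic (γ = 1.40), T V^(γ−1) and P V^γ constant: T₃ = T₂·(P₃/P₂)^((γ−1)/γ) = 431.0 K; V₃ = V₂·(P₂/P₃)^(1/γ) = 6.457 L.
P constant ⇒ V ∝ T: P₄ = P₃; T₄ = T₃·(V₄/V₃) = 291.7 K.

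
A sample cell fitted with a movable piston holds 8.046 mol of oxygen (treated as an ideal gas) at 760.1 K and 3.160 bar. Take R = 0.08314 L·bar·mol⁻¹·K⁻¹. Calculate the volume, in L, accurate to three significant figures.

PV = nRT ⇒ V = nRT/P = (8.046 × 0.08314 × 760.1) / 3.160

V ≈ 161 L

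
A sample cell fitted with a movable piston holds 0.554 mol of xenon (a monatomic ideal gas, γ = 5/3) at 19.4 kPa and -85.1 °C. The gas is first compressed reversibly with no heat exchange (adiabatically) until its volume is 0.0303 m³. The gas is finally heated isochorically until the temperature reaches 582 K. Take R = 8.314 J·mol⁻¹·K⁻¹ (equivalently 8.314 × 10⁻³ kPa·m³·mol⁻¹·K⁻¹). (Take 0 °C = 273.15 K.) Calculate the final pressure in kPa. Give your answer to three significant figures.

P₃ ≈ 88.5 kPa

Convert: T₁ = 188.0 K.
From PV = nRT: V₁ = nRT₁/P₁ = 0.04465 m³.
Adiabatic (γ = 5/3), T V^(γ−1) and P V^γ constant: T₂ = T₁·(V₁/V₂)^(γ−1) = 243.5 K; P₂ = P₁·(V₁/V₂)^γ = 37.02 kPa.
Isochoric, so P/T is constant: V₃ = V₂; P₃ = P₂·(T₃/T₂) = 88.47 kPa.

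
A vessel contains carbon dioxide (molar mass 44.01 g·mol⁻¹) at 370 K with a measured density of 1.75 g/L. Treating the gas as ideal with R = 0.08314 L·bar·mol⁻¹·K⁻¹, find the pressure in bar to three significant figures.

ρ = PM/(RT) ⇒ P = ρRT/M = (1.75 × 0.08314 × 370.0) / 44.01

P ≈ 1.22 bar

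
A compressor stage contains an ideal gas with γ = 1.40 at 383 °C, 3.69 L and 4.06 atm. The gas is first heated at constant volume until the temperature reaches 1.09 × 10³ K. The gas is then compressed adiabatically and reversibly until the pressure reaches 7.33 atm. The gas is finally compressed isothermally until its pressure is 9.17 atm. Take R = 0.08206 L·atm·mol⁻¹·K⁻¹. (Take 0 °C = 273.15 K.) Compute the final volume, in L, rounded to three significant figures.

V₄ ≈ 2.78 L

Convert: T₁ = 656.1 K.
V constant ⇒ P ∝ T: V₂ = V₁; P₂ = P₁·(T₂/T₁) = 6.744 atm.
Reversible adiabatic, γ = 1.40: T₃ = T₂·(P₃/P₂)^((γ−1)/γ) = 1116 K; V₃ = V₂·(P₂/P₃)^(1/γ) = 3.477 L.
T constant ⇒ Boyle's law P V = const: T₄ = T₃; V₄ = V₃·(P₃/P₄) = 2.779 L.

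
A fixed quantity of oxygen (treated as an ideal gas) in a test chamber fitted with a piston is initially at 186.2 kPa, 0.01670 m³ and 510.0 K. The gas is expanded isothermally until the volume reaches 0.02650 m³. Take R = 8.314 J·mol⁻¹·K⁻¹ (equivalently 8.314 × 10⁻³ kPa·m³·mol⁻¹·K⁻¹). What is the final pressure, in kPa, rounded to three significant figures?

T constant ⇒ Boyle's law P V = const: T₂ = T₁; P₂ = P₁·(V₁/V₂) = 117.3 kPa.

P₂ ≈ 117 kPa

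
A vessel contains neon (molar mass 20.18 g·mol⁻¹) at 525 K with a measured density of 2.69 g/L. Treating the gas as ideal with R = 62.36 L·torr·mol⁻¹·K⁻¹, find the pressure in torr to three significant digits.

ρ = PM/(RT) ⇒ P = ρRT/M = (2.69 × 62.36 × 525.0) / 20.18

P ≈ 4.36e+03 torr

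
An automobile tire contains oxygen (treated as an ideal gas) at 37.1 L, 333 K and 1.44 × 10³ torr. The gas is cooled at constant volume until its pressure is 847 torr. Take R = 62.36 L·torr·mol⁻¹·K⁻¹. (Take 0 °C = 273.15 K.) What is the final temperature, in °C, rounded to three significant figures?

T₂ ≈ -77.3 °C

V constant ⇒ P ∝ T: V₂ = V₁; T₂ = T₁·(P₂/P₁) = 195.9 K.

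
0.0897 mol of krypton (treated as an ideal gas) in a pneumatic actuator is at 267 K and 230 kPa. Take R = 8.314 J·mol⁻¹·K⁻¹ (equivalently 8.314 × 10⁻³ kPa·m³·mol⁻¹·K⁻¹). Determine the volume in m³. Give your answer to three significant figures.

V ≈ 0.000866 m³

PV = nRT ⇒ V = nRT/P = (0.0897 × 8.314 × 10⁻³ × 267) / 230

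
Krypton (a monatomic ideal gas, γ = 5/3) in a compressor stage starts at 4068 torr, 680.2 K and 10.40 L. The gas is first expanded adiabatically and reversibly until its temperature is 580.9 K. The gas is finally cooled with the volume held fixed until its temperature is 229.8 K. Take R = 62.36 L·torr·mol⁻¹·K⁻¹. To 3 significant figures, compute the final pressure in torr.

P₃ ≈ 1.08e+03 torr

Adiabatic (γ = 5/3), T V^(γ−1) and P V^γ constant: P₂ = P₁·(T₂/T₁)^(γ/(γ−1)) = 2742 torr; V₂ = V₁·(T₁/T₂)^(1/(γ−1)) = 13.18 L.
V constant ⇒ P ∝ T: V₃ = V₂; P₃ = P₂·(T₃/T₂) = 1085 torr.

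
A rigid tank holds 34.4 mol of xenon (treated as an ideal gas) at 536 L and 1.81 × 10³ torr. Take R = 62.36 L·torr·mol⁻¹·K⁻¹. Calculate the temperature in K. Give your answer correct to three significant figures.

T ≈ 452 K

PV = nRT ⇒ T = PV/(nR) = (1.81e+03 × 536) / (34.4 × 62.36)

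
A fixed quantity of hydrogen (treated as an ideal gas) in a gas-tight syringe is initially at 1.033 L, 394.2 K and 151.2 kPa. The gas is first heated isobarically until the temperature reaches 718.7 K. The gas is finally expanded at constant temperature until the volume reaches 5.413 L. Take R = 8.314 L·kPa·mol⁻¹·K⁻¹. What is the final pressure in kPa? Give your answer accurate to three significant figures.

P constant ⇒ V ∝ T: P₂ = P₁; V₂ = V₁·(T₂/T₁) = 1.883 L.
Isothermal, so P V is constant: T₃ = T₂; P₃ = P₂·(V₂/V₃) = 52.61 kPa.

P₃ ≈ 52.6 kPa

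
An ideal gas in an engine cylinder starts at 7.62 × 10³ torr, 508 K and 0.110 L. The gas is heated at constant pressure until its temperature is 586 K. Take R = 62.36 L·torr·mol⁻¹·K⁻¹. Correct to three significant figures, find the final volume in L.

P constant ⇒ V ∝ T: P₂ = P₁; V₂ = V₁·(T₂/T₁) = 0.1269 L.

V₂ ≈ 0.127 L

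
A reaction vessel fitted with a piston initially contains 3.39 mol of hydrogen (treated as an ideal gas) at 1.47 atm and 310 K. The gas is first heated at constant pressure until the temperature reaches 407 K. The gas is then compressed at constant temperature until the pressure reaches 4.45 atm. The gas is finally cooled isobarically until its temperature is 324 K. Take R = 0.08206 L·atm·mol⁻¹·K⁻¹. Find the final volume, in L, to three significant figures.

V₄ ≈ 20.3 L

From PV = nRT: V₁ = nRT₁/P₁ = 58.66 L.
Isobaric, so V/T is constant: P₂ = P₁; V₂ = V₁·(T₂/T₁) = 77.02 L.
T constant ⇒ Boyle's law P V = const: T₃ = T₂; V₃ = V₂·(P₂/P₃) = 25.44 L.
P constant ⇒ V ∝ T: P₄ = P₃; V₄ = V₃·(T₄/T₃) = 20.25 L.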